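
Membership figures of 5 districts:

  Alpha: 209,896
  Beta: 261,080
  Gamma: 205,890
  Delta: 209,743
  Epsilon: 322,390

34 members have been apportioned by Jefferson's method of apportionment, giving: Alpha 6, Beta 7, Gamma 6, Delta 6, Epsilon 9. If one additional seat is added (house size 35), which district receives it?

Priority for the next seat is population ÷ (current seats + 1).
Priorities: Alpha 29985.143, Beta 32635.000, Gamma 29412.857, Delta 29963.286, Epsilon 32239.000.
Highest priority: Beta.

Beta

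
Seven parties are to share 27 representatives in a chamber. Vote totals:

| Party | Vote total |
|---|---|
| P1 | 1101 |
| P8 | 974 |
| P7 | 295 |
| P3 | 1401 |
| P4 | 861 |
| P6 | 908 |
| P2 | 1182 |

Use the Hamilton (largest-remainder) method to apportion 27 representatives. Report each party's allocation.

Total 6722; standard divisor 6722/27 ≈ 248.963.
Standard quotas: P1 4.422, P8 3.912, P7 1.185, P3 5.627, P4 3.458, P6 3.647, P2 4.748.
Lower quotas: P1 4, P8 3, P7 1, P3 5, P4 3, P6 3, P2 4 (sum 23, leaving 4 seats).
Remainders in descending order: P8 0.912, P2 0.748, P6 0.647, P3 0.627, P4 0.458, P1 0.422, P7 0.185.
The surplus seats go to P8, P2, P6, P3.

P1 4, P8 4, P7 1, P3 6, P4 3, P6 4, P2 5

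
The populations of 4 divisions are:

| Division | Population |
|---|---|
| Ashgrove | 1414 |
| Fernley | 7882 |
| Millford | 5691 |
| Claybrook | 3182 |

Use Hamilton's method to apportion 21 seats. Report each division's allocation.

Ashgrove: 2, Fernley: 9, Millford: 6, Claybrook: 4

Standard divisor: 18169 ÷ 21 ≈ 865.19.
Standard quotas: Ashgrove 1.6343, Fernley 9.1101, Millford 6.5777, Claybrook 3.6778.
Lower quotas: Ashgrove 1, Fernley 9, Millford 6, Claybrook 3 (sum 19, leaving 2 seats).
Remainders in descending order: Claybrook 0.6778, Ashgrove 0.6343, Millford 0.5777, Fernley 0.1101.
The surplus seats go to Claybrook, Ashgrove.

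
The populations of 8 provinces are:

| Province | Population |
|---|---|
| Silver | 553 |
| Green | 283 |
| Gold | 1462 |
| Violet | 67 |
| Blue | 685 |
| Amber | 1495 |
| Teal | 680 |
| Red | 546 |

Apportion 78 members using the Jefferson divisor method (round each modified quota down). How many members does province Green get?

4

Standard divisor 5771/78 ≈ 73.987; standard quotas: Silver 7.474, Green 3.825, Gold 19.760, Violet 0.906, Blue 9.258, Amber 20.206, Teal 9.191, Red 7.380.
Rounding down gives 7, 3, 19, 0, 9, 20, 9, 7 = 74 seats, so the divisor must be adjusted.
With modified divisor 69.4: modified quotas Silver 7.968, Green 4.078, Gold 21.066, Violet 0.965, Blue 9.870, Amber 21.542, Teal 9.798, Red 7.867.
Rounding down: Silver 7, Green 4, Gold 21, Violet 0, Blue 9, Amber 21, Teal 9, Red 7 (total 78).
Green receives 4.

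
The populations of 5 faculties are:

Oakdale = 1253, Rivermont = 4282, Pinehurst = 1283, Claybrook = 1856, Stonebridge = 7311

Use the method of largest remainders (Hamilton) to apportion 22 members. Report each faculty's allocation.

Total 15985; standard divisor 15985/22 ≈ 726.591.
Standard quotas: Oakdale 1.7245, Rivermont 5.8933, Pinehurst 1.7658, Claybrook 2.5544, Stonebridge 10.0621.
Lower quotas: Oakdale 1, Rivermont 5, Pinehurst 1, Claybrook 2, Stonebridge 10 (sum 19, leaving 3 seats).
Remainders in descending order: Rivermont 0.8933, Pinehurst 0.7658, Oakdale 0.7245, Claybrook 0.5544, Stonebridge 0.0621.
The surplus seats go to Rivermont, Pinehurst, Oakdale.

Oakdale 2; Rivermont 6; Pinehurst 2; Claybrook 2; Stonebridge 10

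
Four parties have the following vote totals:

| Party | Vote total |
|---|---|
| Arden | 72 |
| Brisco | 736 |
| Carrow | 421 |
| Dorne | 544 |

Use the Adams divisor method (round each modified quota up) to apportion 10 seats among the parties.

Arden=1, Brisco=4, Carrow=2, Dorne=3

Standard divisor 1773/10 ≈ 177.3; standard quotas: Arden 0.406, Brisco 4.151, Carrow 2.375, Dorne 3.068.
Rounding up gives 1, 5, 3, 4 = 13 seats, so the divisor must be adjusted.
With modified divisor 230: modified quotas Arden 0.313, Brisco 3.200, Carrow 1.830, Dorne 2.365.
Rounding up: Arden 1, Brisco 4, Carrow 2, Dorne 3 (total 10).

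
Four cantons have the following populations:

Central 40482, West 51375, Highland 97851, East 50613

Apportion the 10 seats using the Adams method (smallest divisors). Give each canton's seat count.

Central: 2, West: 2, Highland: 4, East: 2

Standard divisor 240321/10 ≈ 24032.1; standard quotas: Central 1.684, West 2.138, Highland 4.072, East 2.106.
Rounding up gives 2, 3, 5, 3 = 13 seats, so the divisor must be adjusted.
With modified divisor 29200: modified quotas Central 1.386, West 1.759, Highland 3.351, East 1.733.
Rounding up: Central 2, West 2, Highland 4, East 2 (total 10).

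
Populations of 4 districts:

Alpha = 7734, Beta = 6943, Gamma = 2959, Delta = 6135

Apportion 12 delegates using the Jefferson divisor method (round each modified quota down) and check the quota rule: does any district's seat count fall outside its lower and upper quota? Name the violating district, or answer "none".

none

Standard quotas: Alpha 3.904, Beta 3.505, Gamma 1.494, Delta 3.097.
Jefferson allocation: Alpha 4, Beta 4, Gamma 1, Delta 3.
Every allocation lies between the lower and upper quota.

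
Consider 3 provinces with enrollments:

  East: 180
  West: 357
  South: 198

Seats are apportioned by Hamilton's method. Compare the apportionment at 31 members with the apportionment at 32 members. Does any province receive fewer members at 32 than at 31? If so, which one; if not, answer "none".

none

At 31 seats: East 8, West 15, South 8.
At 32 seats: East 8, West 15, South 9.
No province's allocation decreased.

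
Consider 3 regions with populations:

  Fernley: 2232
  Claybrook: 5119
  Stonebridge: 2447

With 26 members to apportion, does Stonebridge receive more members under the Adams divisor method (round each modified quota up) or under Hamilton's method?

Adams: Fernley 6, Claybrook 13, Stonebridge 7.
Hamilton: Fernley 6, Claybrook 14, Stonebridge 6.
Stonebridge gets 7 under Adams and 6 under Hamilton.

Adams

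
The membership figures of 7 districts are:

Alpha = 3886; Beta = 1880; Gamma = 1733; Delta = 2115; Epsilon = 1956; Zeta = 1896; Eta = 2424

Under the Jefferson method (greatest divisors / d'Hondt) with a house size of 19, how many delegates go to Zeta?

2

Standard divisor 15890/19 ≈ 836.316; standard quotas: Alpha 4.647, Beta 2.248, Gamma 2.072, Delta 2.529, Epsilon 2.339, Zeta 2.267, Eta 2.898.
Rounding down gives 4, 2, 2, 2, 2, 2, 2 = 16 seats, so the divisor must be adjusted.
With modified divisor 700: modified quotas Alpha 5.551, Beta 2.686, Gamma 2.476, Delta 3.021, Epsilon 2.794, Zeta 2.709, Eta 3.463.
Rounding down: Alpha 5, Beta 2, Gamma 2, Delta 3, Epsilon 2, Zeta 2, Eta 3 (total 19).
Zeta receives 2.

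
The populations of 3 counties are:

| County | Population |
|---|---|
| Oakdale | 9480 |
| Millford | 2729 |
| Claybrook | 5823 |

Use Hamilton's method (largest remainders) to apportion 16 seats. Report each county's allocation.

Oakdale=8, Millford=3, Claybrook=5

Total 18032; standard divisor 18032/16 = 1127.
Standard quotas: Oakdale 8.4117, Millford 2.4215, Claybrook 5.1668.
Lower quotas: Oakdale 8, Millford 2, Claybrook 5 (sum 15, leaving 1 seat).
Remainders in descending order: Millford 0.4215, Oakdale 0.4117, Claybrook 0.1668.
The surplus seat goes to Millford.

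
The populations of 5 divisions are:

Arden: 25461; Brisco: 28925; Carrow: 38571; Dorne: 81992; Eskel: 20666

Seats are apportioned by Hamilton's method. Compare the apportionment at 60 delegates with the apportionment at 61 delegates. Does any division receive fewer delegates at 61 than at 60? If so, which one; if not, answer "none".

none

At 60 seats: Arden 8, Brisco 9, Carrow 12, Dorne 25, Eskel 6.
At 61 seats: Arden 8, Brisco 9, Carrow 12, Dorne 26, Eskel 6.
No division's allocation decreased.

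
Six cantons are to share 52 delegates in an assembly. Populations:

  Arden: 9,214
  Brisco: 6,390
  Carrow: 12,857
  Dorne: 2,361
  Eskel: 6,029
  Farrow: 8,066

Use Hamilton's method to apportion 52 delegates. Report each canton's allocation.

Arden: 11, Brisco: 7, Carrow: 15, Dorne: 3, Eskel: 7, Farrow: 9

Total 44917; standard divisor 44917/52 ≈ 863.788.
Standard quotas: Arden 10.6670, Brisco 7.3976, Carrow 14.8844, Dorne 2.7333, Eskel 6.9797, Farrow 9.3379.
Lower quotas: Arden 10, Brisco 7, Carrow 14, Dorne 2, Eskel 6, Farrow 9 (sum 48, leaving 4 seats).
Remainders in descending order: Eskel 0.9797, Carrow 0.8844, Dorne 0.7333, Arden 0.6670, Brisco 0.3976, Farrow 0.3379.
The surplus seats go to Eskel, Carrow, Dorne, Arden.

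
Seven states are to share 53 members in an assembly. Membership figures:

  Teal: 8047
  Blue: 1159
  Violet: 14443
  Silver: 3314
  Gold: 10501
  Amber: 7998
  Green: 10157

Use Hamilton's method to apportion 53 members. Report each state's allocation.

Standard divisor: 55619 ÷ 53 ≈ 1049.415.
Standard quotas: Teal 7.6681, Blue 1.1044, Violet 13.7629, Silver 3.1579, Gold 10.0065, Amber 7.6214, Green 9.6787.
Lower quotas: Teal 7, Blue 1, Violet 13, Silver 3, Gold 10, Amber 7, Green 9 (sum 50, leaving 3 seats).
Remainders in descending order: Violet 0.7629, Green 0.6787, Teal 0.6681, Amber 0.6214, Silver 0.1579, Blue 0.1044, Gold 0.0065.
Largest remainders: Violet, Green, Teal receive the extra seats.

Teal 8, Blue 1, Violet 14, Silver 3, Gold 10, Amber 7, Green 10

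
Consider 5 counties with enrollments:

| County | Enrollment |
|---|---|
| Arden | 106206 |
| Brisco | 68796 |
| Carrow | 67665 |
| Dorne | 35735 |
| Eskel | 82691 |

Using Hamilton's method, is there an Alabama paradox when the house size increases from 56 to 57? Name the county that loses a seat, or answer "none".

Dorne

At 56 seats: Arden 16, Brisco 11, Carrow 10, Dorne 6, Eskel 13.
At 57 seats: Arden 17, Brisco 11, Carrow 11, Dorne 5, Eskel 13.
Dorne drops from 6 to 5.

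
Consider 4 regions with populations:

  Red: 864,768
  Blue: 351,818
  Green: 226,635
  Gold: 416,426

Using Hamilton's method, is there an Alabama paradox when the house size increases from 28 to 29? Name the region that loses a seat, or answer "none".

none

At 28 seats: Red 13, Blue 5, Green 4, Gold 6.
At 29 seats: Red 13, Blue 5, Green 4, Gold 7.
No region's allocation decreased.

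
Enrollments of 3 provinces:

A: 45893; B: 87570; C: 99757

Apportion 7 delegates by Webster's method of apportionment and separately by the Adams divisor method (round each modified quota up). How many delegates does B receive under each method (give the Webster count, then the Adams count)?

3 and 2

Webster: A 1, B 3, C 3.
Adams: A 2, B 2, C 3.
B gets 3 under Webster and 2 under Adams.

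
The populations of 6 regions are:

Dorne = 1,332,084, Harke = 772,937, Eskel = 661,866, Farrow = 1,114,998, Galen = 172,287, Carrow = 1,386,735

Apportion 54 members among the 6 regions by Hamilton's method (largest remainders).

Dorne 13, Harke 8, Eskel 6, Farrow 11, Galen 2, Carrow 14

Total 5440907; standard divisor 5440907/54 ≈ 100757.537.
Standard quotas: Dorne 13.2207, Harke 7.6713, Eskel 6.5689, Farrow 11.0661, Galen 1.7099, Carrow 13.7631.
Lower quotas: Dorne 13, Harke 7, Eskel 6, Farrow 11, Galen 1, Carrow 13 (sum 51, leaving 3 seats).
Remainders in descending order: Carrow 0.7631, Galen 0.7099, Harke 0.6713, Eskel 0.5689, Dorne 0.2207, Farrow 0.0661.
The surplus seats go to Carrow, Galen, Harke.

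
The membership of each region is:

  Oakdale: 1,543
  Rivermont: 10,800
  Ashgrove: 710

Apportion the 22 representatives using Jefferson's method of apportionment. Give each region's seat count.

Standard divisor 13053/22 ≈ 593.318; standard quotas: Oakdale 2.601, Rivermont 18.203, Ashgrove 1.197.
Rounding down gives 2, 18, 1 = 21 seats, so the divisor must be adjusted.
With modified divisor 550: modified quotas Oakdale 2.805, Rivermont 19.636, Ashgrove 1.291.
Rounding down: Oakdale 2, Rivermont 19, Ashgrove 1 (total 22).

Oakdale: 2, Rivermont: 19, Ashgrove: 1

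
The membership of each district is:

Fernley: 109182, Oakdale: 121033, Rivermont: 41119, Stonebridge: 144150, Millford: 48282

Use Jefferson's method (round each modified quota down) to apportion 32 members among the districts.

Fernley: 8, Oakdale: 8, Rivermont: 3, Stonebridge: 10, Millford: 3

Standard divisor 463766/32 ≈ 14492.688; standard quotas: Fernley 7.534, Oakdale 8.351, Rivermont 2.837, Stonebridge 9.946, Millford 3.331.
Rounding down gives 7, 8, 2, 9, 3 = 29 seats, so the divisor must be adjusted.
With modified divisor 13500: modified quotas Fernley 8.088, Oakdale 8.965, Rivermont 3.046, Stonebridge 10.678, Millford 3.576.
Rounding down: Fernley 8, Oakdale 8, Rivermont 3, Stonebridge 10, Millford 3 (total 32).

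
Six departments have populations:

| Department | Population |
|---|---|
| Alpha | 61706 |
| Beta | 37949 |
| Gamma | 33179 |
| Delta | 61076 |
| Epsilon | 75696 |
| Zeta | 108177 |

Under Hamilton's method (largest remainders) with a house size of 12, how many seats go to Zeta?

4

Total 377783; standard divisor 377783/12 ≈ 31481.917.
Standard quotas: Alpha 1.9600, Beta 1.2054, Gamma 1.0539, Delta 1.9400, Epsilon 2.4044, Zeta 3.4362.
Lower quotas: Alpha 1, Beta 1, Gamma 1, Delta 1, Epsilon 2, Zeta 3 (sum 9, leaving 3 seats).
Remainders in descending order: Alpha 0.9600, Delta 0.9400, Zeta 0.4362, Epsilon 0.4044, Beta 0.2054, Gamma 0.0539.
Largest remainders: Alpha, Delta, Zeta receive the extra seats.
Zeta receives 4.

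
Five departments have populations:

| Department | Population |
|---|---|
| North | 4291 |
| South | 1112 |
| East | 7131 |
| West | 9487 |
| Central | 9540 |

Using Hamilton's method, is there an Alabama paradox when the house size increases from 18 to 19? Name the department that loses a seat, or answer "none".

At 18 seats: North 3, South 1, East 4, West 5, Central 5.
At 19 seats: North 2, South 1, East 4, West 6, Central 6.
North drops from 3 to 2.

North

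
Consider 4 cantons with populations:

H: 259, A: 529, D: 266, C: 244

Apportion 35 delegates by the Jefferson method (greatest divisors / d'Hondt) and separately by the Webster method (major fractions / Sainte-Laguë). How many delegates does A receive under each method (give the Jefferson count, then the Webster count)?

Jefferson: H 7, A 15, D 7, C 6.
Webster: H 7, A 14, D 7, C 7.
A gets 15 under Jefferson and 14 under Webster.

15 and 14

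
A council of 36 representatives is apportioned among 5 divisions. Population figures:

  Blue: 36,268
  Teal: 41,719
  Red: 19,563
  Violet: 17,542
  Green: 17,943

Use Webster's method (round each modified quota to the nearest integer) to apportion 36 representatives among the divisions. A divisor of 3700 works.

Blue: 10; Teal: 11; Red: 5; Violet: 5; Green: 5

With modified divisor 3700: modified quotas Blue 9.802, Teal 11.275, Red 5.287, Violet 4.741, Green 4.849.
Rounding to the nearest integer: Blue 10, Teal 11, Red 5, Violet 5, Green 5 (total 36).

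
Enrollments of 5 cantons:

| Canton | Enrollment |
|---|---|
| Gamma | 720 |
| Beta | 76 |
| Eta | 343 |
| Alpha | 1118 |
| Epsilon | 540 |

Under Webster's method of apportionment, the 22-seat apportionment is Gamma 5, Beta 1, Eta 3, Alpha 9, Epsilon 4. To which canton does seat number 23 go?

Gamma

Priority for the next seat is population ÷ (current seats + 0.5).
Priorities: Gamma 130.909, Beta 50.667, Eta 98.000, Alpha 117.684, Epsilon 120.000.
Highest priority: Gamma.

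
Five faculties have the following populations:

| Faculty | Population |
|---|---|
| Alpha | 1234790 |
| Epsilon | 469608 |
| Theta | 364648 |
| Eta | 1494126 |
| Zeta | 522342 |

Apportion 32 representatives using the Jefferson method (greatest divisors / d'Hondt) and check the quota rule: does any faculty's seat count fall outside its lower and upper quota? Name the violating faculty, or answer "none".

none

Standard quotas: Alpha 9.672, Epsilon 3.678, Theta 2.856, Eta 11.703, Zeta 4.091.
Jefferson allocation: Alpha 10, Epsilon 3, Theta 3, Eta 12, Zeta 4.
Every allocation lies between the lower and upper quota.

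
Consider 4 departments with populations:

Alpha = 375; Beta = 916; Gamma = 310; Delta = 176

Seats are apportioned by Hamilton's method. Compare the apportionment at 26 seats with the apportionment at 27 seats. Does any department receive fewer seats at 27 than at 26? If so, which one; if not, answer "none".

Delta

At 26 seats: Alpha 5, Beta 13, Gamma 5, Delta 3.
At 27 seats: Alpha 6, Beta 14, Gamma 5, Delta 2.
Delta drops from 3 to 2.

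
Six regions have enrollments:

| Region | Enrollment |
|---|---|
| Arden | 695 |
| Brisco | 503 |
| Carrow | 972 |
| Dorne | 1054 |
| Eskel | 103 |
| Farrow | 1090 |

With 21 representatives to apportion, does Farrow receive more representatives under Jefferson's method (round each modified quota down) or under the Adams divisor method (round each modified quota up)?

Jefferson

Jefferson: Arden 3, Brisco 2, Carrow 5, Dorne 5, Eskel 0, Farrow 6.
Adams: Arden 3, Brisco 3, Carrow 4, Dorne 5, Eskel 1, Farrow 5.
Farrow gets 6 under Jefferson and 5 under Adams.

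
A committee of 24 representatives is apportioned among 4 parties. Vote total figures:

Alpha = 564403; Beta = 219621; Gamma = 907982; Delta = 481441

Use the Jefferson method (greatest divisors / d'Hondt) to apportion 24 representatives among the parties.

Alpha: 6, Beta: 2, Gamma: 11, Delta: 5

Standard divisor 2173447/24 ≈ 90560.292; standard quotas: Alpha 6.232, Beta 2.425, Gamma 10.026, Delta 5.316.
Rounding down gives 6, 2, 10, 5 = 23 seats, so the divisor must be adjusted.
With modified divisor 81600: modified quotas Alpha 6.917, Beta 2.691, Gamma 11.127, Delta 5.900.
Rounding down: Alpha 6, Beta 2, Gamma 11, Delta 5 (total 24).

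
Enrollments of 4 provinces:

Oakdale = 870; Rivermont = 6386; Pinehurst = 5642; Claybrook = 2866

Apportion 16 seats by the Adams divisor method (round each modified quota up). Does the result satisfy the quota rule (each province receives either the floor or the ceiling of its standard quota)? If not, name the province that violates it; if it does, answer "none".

Standard quotas: Oakdale 0.883, Rivermont 6.482, Pinehurst 5.726, Claybrook 2.909.
Adams allocation: Oakdale 1, Rivermont 6, Pinehurst 6, Claybrook 3.
Every allocation lies between the lower and upper quota.

none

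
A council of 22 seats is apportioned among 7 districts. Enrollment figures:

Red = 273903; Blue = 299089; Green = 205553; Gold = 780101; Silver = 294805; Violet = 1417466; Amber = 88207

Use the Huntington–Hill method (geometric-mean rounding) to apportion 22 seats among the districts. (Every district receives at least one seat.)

Red 2, Blue 2, Green 1, Gold 5, Silver 2, Violet 9, Amber 1

With divisor 158232: modified quotas Red 1.731, Blue 1.890, Green 1.299, Gold 4.930, Silver 1.863, Violet 8.958, Amber 0.557.
Geometric-mean thresholds: Red √(1·2)=1.414, Blue √(1·2)=1.414, Green √(1·2)=1.414, Gold √(4·5)=4.472, Silver √(1·2)=1.414, Violet √(8·9)=8.485, Amber (min 1).
Each quota rounded against its threshold gives Red 2, Blue 2, Green 1, Gold 5, Silver 2, Violet 9, Amber 1 (total 22).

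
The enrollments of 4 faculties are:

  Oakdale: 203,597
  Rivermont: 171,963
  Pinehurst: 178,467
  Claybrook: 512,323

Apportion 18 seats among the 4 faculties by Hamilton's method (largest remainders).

Total 1066350; standard divisor 1066350/18 ≈ 59241.667.
Standard quotas: Oakdale 3.4367, Rivermont 2.9027, Pinehurst 3.0125, Claybrook 8.6480.
Lower quotas: Oakdale 3, Rivermont 2, Pinehurst 3, Claybrook 8 (sum 16, leaving 2 seats).
Remainders in descending order: Rivermont 0.9027, Claybrook 0.6480, Oakdale 0.4367, Pinehurst 0.0125.
Largest remainders: Rivermont, Claybrook receive the extra seats.

Oakdale 3; Rivermont 3; Pinehurst 3; Claybrook 9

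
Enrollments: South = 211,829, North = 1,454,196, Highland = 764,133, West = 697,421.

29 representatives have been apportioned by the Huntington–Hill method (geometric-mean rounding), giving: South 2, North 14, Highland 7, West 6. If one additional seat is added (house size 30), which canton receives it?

Priority for the next seat is population ÷ (√(s·(s+1))).
Priorities: South 86478.827, North 100349.058, Highland 102111.567, West 107614.397.
Highest priority: West.

West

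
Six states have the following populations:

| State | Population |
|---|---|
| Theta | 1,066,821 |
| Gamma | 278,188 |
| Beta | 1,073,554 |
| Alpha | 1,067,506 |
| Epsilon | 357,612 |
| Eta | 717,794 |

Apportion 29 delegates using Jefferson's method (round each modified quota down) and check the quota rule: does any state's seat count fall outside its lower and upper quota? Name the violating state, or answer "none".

none

Standard quotas: Theta 6.782, Gamma 1.769, Beta 6.825, Alpha 6.787, Epsilon 2.274, Eta 4.563.
Jefferson allocation: Theta 7, Gamma 1, Beta 7, Alpha 7, Epsilon 2, Eta 5.
Every allocation lies between the lower and upper quota.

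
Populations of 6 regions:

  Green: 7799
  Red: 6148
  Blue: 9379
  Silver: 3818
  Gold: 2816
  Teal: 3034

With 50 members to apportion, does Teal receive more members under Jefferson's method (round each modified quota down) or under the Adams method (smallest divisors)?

Adams

Jefferson: Green 12, Red 9, Blue 15, Silver 6, Gold 4, Teal 4.
Adams: Green 12, Red 9, Blue 14, Silver 6, Gold 4, Teal 5.
Teal gets 4 under Jefferson and 5 under Adams.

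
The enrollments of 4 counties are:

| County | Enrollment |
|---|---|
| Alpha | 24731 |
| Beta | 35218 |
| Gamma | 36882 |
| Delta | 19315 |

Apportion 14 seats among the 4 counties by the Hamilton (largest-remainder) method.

Alpha 3; Beta 4; Gamma 5; Delta 2

Standard divisor: 116146 ÷ 14 ≈ 8296.143.
Standard quotas: Alpha 2.9810, Beta 4.2451, Gamma 4.4457, Delta 2.3282.
Lower quotas: Alpha 2, Beta 4, Gamma 4, Delta 2 (sum 12, leaving 2 seats).
Remainders in descending order: Alpha 0.9810, Gamma 0.4457, Delta 0.3282, Beta 0.2451.
Largest remainders: Alpha, Gamma receive the extra seats.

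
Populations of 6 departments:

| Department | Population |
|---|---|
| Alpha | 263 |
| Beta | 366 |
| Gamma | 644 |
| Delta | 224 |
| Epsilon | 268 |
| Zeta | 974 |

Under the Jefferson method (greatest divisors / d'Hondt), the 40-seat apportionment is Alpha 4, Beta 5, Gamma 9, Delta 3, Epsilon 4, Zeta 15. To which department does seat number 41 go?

Gamma

Priority for the next seat is population ÷ (current seats + 1).
Priorities: Alpha 52.600, Beta 61.000, Gamma 64.400, Delta 56.000, Epsilon 53.600, Zeta 60.875.
Highest priority: Gamma.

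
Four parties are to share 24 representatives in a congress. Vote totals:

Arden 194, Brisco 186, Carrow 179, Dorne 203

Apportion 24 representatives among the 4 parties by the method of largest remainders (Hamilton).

The standard divisor is 762/24 ≈ 31.75.
Standard quotas: Arden 6.110, Brisco 5.858, Carrow 5.638, Dorne 6.394.
Lower quotas: Arden 6, Brisco 5, Carrow 5, Dorne 6 (sum 22, leaving 2 seats).
Remainders in descending order: Brisco 0.858, Carrow 0.638, Dorne 0.394, Arden 0.110.
Largest remainders: Brisco, Carrow receive the extra seats.

Arden 6; Brisco 6; Carrow 6; Dorne 6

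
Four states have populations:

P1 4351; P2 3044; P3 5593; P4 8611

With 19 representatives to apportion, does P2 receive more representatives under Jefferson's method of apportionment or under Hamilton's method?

Jefferson: P1 4, P2 2, P3 5, P4 8.
Hamilton: P1 4, P2 3, P3 5, P4 7.
P2 gets 2 under Jefferson and 3 under Hamilton.

Hamilton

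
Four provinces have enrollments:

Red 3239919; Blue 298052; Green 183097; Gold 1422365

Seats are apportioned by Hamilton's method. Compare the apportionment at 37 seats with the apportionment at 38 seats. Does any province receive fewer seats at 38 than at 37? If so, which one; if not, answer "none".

At 37 seats: Red 23, Blue 2, Green 2, Gold 10.
At 38 seats: Red 24, Blue 2, Green 1, Gold 11.
Green drops from 2 to 1.

Green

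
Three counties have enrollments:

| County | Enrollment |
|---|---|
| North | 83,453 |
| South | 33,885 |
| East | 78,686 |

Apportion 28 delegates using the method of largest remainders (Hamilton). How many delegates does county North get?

Standard divisor: 196024 ÷ 28 ≈ 7000.857.
Standard quotas: North 11.9204, South 4.8401, East 11.2395.
Lower quotas: North 11, South 4, East 11 (sum 26, leaving 2 seats).
Remainders in descending order: North 0.9204, South 0.8401, East 0.2395.
The surplus seats go to North, South.
North receives 12.

12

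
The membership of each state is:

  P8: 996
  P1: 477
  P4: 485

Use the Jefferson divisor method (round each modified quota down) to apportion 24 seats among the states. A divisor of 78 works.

With modified divisor 78: modified quotas P8 12.769, P1 6.115, P4 6.218.
Rounding down: P8 12, P1 6, P4 6 (total 24).

P8 12, P1 6, P4 6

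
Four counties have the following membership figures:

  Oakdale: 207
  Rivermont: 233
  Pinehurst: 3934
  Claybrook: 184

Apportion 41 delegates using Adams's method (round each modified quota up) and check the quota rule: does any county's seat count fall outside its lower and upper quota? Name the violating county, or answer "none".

Pinehurst

Standard quotas: Oakdale 1.862, Rivermont 2.096, Pinehurst 35.387, Claybrook 1.655.
Adams allocation: Oakdale 2, Rivermont 3, Pinehurst 34, Claybrook 2.
Pinehurst has quota 35.387 (lower 35, upper 36) but receives 34 — outside the quota interval.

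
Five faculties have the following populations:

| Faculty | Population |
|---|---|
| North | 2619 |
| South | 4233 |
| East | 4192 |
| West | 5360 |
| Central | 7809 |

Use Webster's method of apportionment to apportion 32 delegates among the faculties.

North 3, South 6, East 6, West 7, Central 10

Standard divisor 24213/32 ≈ 756.656; standard quotas: North 3.461, South 5.594, East 5.540, West 7.084, Central 10.320.
Rounding to the nearest integer gives North 3, South 6, East 6, West 7, Central 10 — total 32, matching the house size, so no adjustment is needed.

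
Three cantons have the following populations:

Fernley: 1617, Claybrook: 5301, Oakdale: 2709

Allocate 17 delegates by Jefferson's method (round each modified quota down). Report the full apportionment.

Fernley 3, Claybrook 9, Oakdale 5

Standard divisor 9627/17 ≈ 566.294; standard quotas: Fernley 2.855, Claybrook 9.361, Oakdale 4.784.
Rounding down gives 2, 9, 4 = 15 seats, so the divisor must be adjusted.
With modified divisor 535: modified quotas Fernley 3.022, Claybrook 9.908, Oakdale 5.064.
Rounding down: Fernley 3, Claybrook 9, Oakdale 5 (total 17).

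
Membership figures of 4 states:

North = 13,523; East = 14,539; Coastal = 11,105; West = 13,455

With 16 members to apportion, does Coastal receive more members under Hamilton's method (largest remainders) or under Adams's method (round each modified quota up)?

Adams

Hamilton: North 4, East 5, Coastal 3, West 4.
Adams: North 4, East 4, Coastal 4, West 4.
Coastal gets 3 under Hamilton and 4 under Adams.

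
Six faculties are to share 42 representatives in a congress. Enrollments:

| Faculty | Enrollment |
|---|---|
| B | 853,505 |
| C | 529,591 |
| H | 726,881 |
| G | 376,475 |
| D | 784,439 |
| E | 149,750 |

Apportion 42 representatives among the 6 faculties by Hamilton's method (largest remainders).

B 10, C 6, H 9, G 5, D 10, E 2

Total 3420641; standard divisor 3420641/42 ≈ 81443.833.
Standard quotas: B 10.4797, C 6.5025, H 8.9249, G 4.6225, D 9.6317, E 1.8387.
Lower quotas: B 10, C 6, H 8, G 4, D 9, E 1 (sum 38, leaving 4 seats).
Remainders in descending order: H 0.9249, E 0.8387, D 0.6317, G 0.6225, C 0.5025, B 0.4797.
Largest remainders: H, E, D, G receive the extra seats.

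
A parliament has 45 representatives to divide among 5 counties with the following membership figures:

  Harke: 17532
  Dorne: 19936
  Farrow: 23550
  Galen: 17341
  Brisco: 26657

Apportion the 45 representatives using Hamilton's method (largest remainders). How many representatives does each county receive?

The standard divisor is 105016/45 ≈ 2333.689.
Standard quotas: Harke 7.5126, Dorne 8.5427, Farrow 10.0913, Galen 7.4307, Brisco 11.4227.
Lower quotas: Harke 7, Dorne 8, Farrow 10, Galen 7, Brisco 11 (sum 43, leaving 2 seats).
Remainders in descending order: Dorne 0.5427, Harke 0.5126, Galen 0.4307, Brisco 0.4227, Farrow 0.0913.
The surplus seats go to Dorne, Harke.

Harke=8, Dorne=9, Farrow=10, Galen=7, Brisco=11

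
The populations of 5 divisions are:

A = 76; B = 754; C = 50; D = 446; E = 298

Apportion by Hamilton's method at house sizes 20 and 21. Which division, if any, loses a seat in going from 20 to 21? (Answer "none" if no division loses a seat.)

C

At 20 seats: A 1, B 9, C 1, D 5, E 4.
At 21 seats: A 1, B 10, C 0, D 6, E 4.
C drops from 1 to 0.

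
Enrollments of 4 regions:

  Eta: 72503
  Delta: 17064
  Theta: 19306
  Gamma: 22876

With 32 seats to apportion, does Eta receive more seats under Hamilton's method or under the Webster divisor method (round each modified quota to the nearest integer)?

Hamilton

Hamilton: Eta 18, Delta 4, Theta 5, Gamma 5.
Webster: Eta 17, Delta 4, Theta 5, Gamma 6.
Eta gets 18 under Hamilton and 17 under Webster.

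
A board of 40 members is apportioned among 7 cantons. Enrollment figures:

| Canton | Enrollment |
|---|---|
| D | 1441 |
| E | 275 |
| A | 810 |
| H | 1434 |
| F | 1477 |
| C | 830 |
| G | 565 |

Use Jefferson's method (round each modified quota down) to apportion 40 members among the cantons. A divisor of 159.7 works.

D 9, E 1, A 5, H 8, F 9, C 5, G 3

With modified divisor 159.7: modified quotas D 9.023, E 1.722, A 5.072, H 8.979, F 9.249, C 5.197, G 3.538.
Rounding down: D 9, E 1, A 5, H 8, F 9, C 5, G 3 (total 40).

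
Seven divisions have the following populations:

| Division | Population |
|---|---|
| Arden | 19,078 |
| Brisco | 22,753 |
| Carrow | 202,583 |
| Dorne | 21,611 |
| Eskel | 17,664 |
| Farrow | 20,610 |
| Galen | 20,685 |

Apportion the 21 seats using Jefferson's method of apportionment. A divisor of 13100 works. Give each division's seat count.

With modified divisor 13100: modified quotas Arden 1.456, Brisco 1.737, Carrow 15.464, Dorne 1.650, Eskel 1.348, Farrow 1.573, Galen 1.579.
Rounding down: Arden 1, Brisco 1, Carrow 15, Dorne 1, Eskel 1, Farrow 1, Galen 1 (total 21).

Arden 1; Brisco 1; Carrow 15; Dorne 1; Eskel 1; Farrow 1; Galen 1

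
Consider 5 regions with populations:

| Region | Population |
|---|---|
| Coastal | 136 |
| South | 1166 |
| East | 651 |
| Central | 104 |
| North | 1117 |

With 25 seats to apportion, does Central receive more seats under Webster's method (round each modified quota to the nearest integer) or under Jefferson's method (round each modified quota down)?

Webster: Coastal 1, South 9, East 5, Central 1, North 9.
Jefferson: Coastal 1, South 10, East 5, Central 0, North 9.
Central gets 1 under Webster and 0 under Jefferson.

Webster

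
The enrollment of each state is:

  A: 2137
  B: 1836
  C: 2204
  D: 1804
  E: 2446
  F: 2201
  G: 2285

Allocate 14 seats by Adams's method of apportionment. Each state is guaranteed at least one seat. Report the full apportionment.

Standard divisor 14913/14 ≈ 1065.214; standard quotas: A 2.006, B 1.724, C 2.069, D 1.694, E 2.296, F 2.066, G 2.145.
Rounding up gives 3, 2, 3, 2, 3, 3, 3 = 19 seats, so the divisor must be adjusted.
With modified divisor 1500: modified quotas A 1.425, B 1.224, C 1.469, D 1.203, E 1.631, F 1.467, G 1.523.
Rounding up: A 2, B 2, C 2, D 2, E 2, F 2, G 2 (total 14).

A=2; B=2; C=2; D=2; E=2; F=2; G=2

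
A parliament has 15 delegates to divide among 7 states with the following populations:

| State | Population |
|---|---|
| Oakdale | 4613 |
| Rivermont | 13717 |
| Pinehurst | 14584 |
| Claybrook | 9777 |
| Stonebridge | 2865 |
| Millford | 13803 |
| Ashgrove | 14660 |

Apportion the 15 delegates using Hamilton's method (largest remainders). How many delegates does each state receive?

The standard divisor is 74019/15 ≈ 4934.6.
Standard quotas: Oakdale 0.9348, Rivermont 2.7798, Pinehurst 2.9555, Claybrook 1.9813, Stonebridge 0.5806, Millford 2.7972, Ashgrove 2.9709.
Lower quotas: Oakdale 0, Rivermont 2, Pinehurst 2, Claybrook 1, Stonebridge 0, Millford 2, Ashgrove 2 (sum 9, leaving 6 seats).
Remainders in descending order: Claybrook 0.9813, Ashgrove 0.9709, Pinehurst 0.9555, Oakdale 0.9348, Millford 0.7972, Rivermont 0.7798, Stonebridge 0.5806.
Largest remainders: Claybrook, Ashgrove, Pinehurst, Oakdale, Millford, Rivermont receive the extra seats.

Oakdale: 1, Rivermont: 3, Pinehurst: 3, Claybrook: 2, Stonebridge: 0, Millford: 3, Ashgrove: 3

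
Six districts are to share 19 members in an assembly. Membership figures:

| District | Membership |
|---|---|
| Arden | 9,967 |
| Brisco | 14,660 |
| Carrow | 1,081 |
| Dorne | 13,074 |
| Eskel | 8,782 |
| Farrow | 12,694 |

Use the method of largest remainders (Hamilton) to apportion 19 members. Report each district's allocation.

Total 60258; standard divisor 60258/19 ≈ 3171.474.
Standard quotas: Arden 3.1427, Brisco 4.6225, Carrow 0.3409, Dorne 4.1224, Eskel 2.7691, Farrow 4.0026.
Lower quotas: Arden 3, Brisco 4, Carrow 0, Dorne 4, Eskel 2, Farrow 4 (sum 17, leaving 2 seats).
Remainders in descending order: Eskel 0.7691, Brisco 0.6225, Carrow 0.3409, Arden 0.1427, Dorne 0.1224, Farrow 0.0026.
Largest remainders: Eskel, Brisco receive the extra seats.

Arden: 3, Brisco: 5, Carrow: 0, Dorne: 4, Eskel: 3, Farrow: 4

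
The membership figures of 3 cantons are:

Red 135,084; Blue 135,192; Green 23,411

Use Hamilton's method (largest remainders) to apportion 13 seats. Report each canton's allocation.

Total 293687; standard divisor 293687/13 ≈ 22591.308.
Standard quotas: Red 5.9795, Blue 5.9842, Green 1.0363.
Lower quotas: Red 5, Blue 5, Green 1 (sum 11, leaving 2 seats).
Remainders in descending order: Blue 0.9842, Red 0.9795, Green 0.0363.
Largest remainders: Blue, Red receive the extra seats.

Red 6; Blue 6; Green 1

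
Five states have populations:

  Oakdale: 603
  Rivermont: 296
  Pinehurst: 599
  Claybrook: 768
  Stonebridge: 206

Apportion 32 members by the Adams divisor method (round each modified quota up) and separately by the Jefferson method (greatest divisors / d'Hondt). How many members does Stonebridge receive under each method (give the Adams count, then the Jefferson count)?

3 and 2

Adams: Oakdale 8, Rivermont 4, Pinehurst 8, Claybrook 9, Stonebridge 3.
Jefferson: Oakdale 8, Rivermont 4, Pinehurst 8, Claybrook 10, Stonebridge 2.
Stonebridge gets 3 under Adams and 2 under Jefferson.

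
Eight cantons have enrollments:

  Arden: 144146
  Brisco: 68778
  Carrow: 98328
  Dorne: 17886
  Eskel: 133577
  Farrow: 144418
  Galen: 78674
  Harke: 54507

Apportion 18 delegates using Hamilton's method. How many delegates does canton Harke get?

The standard divisor is 740314/18 ≈ 41128.556.
Standard quotas: Arden 3.5048, Brisco 1.6723, Carrow 2.3907, Dorne 0.4349, Eskel 3.2478, Farrow 3.5114, Galen 1.9129, Harke 1.3253.
Lower quotas: Arden 3, Brisco 1, Carrow 2, Dorne 0, Eskel 3, Farrow 3, Galen 1, Harke 1 (sum 14, leaving 4 seats).
Remainders in descending order: Galen 0.9129, Brisco 0.6723, Farrow 0.5114, Arden 0.5048, Dorne 0.4349, Carrow 0.3907, Harke 0.3253, Eskel 0.2478.
Largest remainders: Galen, Brisco, Farrow, Arden receive the extra seats.
Harke receives 1.

1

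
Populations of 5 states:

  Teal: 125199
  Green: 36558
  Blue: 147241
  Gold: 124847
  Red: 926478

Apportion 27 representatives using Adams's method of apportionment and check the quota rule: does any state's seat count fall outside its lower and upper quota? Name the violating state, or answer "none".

Standard quotas: Teal 2.485, Green 0.726, Blue 2.922, Gold 2.478, Red 18.389.
Adams allocation: Teal 3, Green 1, Blue 3, Gold 3, Red 17.
Red has quota 18.389 (lower 18, upper 19) but receives 17 — outside the quota interval.

Red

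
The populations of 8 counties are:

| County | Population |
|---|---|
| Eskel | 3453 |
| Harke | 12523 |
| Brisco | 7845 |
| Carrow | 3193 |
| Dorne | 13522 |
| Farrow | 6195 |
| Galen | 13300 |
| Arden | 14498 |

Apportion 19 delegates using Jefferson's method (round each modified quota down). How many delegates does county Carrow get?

Standard divisor 74529/19 ≈ 3922.579; standard quotas: Eskel 0.880, Harke 3.193, Brisco 2.000, Carrow 0.814, Dorne 3.447, Farrow 1.579, Galen 3.391, Arden 3.696.
Rounding down gives 0, 3, 1, 0, 3, 1, 3, 3 = 14 seats, so the divisor must be adjusted.
With modified divisor 3300: modified quotas Eskel 1.046, Harke 3.795, Brisco 2.377, Carrow 0.968, Dorne 4.098, Farrow 1.877, Galen 4.030, Arden 4.393.
Rounding down: Eskel 1, Harke 3, Brisco 2, Carrow 0, Dorne 4, Farrow 1, Galen 4, Arden 4 (total 19).
Carrow receives 0.

0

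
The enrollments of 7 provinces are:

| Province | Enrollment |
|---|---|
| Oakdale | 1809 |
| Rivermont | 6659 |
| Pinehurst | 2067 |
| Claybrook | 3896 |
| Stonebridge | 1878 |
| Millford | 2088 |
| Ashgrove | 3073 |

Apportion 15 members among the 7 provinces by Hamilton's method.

Standard divisor: 21470 ÷ 15 ≈ 1431.333.
Standard quotas: Oakdale 1.2639, Rivermont 4.6523, Pinehurst 1.4441, Claybrook 2.7219, Stonebridge 1.3121, Millford 1.4588, Ashgrove 2.1469.
Lower quotas: Oakdale 1, Rivermont 4, Pinehurst 1, Claybrook 2, Stonebridge 1, Millford 1, Ashgrove 2 (sum 12, leaving 3 seats).
Remainders in descending order: Claybrook 0.7219, Rivermont 0.6523, Millford 0.4588, Pinehurst 0.4441, Stonebridge 0.3121, Oakdale 0.2639, Ashgrove 0.1469.
Largest remainders: Claybrook, Rivermont, Millford receive the extra seats.

Oakdale: 1, Rivermont: 5, Pinehurst: 1, Claybrook: 3, Stonebridge: 1, Millford: 2, Ashgrove: 2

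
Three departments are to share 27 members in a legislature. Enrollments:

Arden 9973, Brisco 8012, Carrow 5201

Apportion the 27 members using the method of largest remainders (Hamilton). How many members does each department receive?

Arden 12, Brisco 9, Carrow 6

The standard divisor is 23186/27 ≈ 858.741.
Standard quotas: Arden 11.6135, Brisco 9.3299, Carrow 6.0565.
Lower quotas: Arden 11, Brisco 9, Carrow 6 (sum 26, leaving 1 seat).
Remainders in descending order: Arden 0.6135, Brisco 0.3299, Carrow 0.0565.
Largest remainder: Arden receives the extra seat.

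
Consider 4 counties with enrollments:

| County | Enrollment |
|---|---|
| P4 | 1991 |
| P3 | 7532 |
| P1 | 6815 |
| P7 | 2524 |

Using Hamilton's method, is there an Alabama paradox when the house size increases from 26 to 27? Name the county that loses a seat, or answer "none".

P7

At 26 seats: P4 3, P3 10, P1 9, P7 4.
At 27 seats: P4 3, P3 11, P1 10, P7 3.
P7 drops from 4 to 3.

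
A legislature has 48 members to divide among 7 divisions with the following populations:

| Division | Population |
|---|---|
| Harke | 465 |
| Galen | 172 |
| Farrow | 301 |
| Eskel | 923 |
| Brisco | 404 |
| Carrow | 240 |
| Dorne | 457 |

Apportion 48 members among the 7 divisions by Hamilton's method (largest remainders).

Standard divisor: 2962 ÷ 48 ≈ 61.708.
Standard quotas: Harke 7.535, Galen 2.787, Farrow 4.878, Eskel 14.957, Brisco 6.547, Carrow 3.889, Dorne 7.406.
Lower quotas: Harke 7, Galen 2, Farrow 4, Eskel 14, Brisco 6, Carrow 3, Dorne 7 (sum 43, leaving 5 seats).
Remainders in descending order: Eskel 0.957, Carrow 0.889, Farrow 0.878, Galen 0.787, Brisco 0.547, Harke 0.535, Dorne 0.406.
Largest remainders: Eskel, Carrow, Farrow, Galen, Brisco receive the extra seats.

Harke 7; Galen 3; Farrow 5; Eskel 15; Brisco 7; Carrow 4; Dorne 7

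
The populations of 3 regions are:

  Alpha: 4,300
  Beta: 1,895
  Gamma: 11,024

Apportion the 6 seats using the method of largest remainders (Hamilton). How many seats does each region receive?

Alpha=1; Beta=1; Gamma=4

Total 17219; standard divisor 17219/6 ≈ 2869.833.
Standard quotas: Alpha 1.4983, Beta 0.6603, Gamma 3.8413.
Lower quotas: Alpha 1, Beta 0, Gamma 3 (sum 4, leaving 2 seats).
Remainders in descending order: Gamma 0.8413, Beta 0.6603, Alpha 0.4983.
The surplus seats go to Gamma, Beta.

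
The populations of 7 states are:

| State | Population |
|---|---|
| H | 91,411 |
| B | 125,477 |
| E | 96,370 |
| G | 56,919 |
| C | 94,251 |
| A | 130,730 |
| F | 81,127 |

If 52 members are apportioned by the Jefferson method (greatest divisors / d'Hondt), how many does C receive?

7

Standard divisor 676285/52 ≈ 13005.481; standard quotas: H 7.029, B 9.648, E 7.410, G 4.377, C 7.247, A 10.052, F 6.238.
Rounding down gives 7, 9, 7, 4, 7, 10, 6 = 50 seats, so the divisor must be adjusted.
With modified divisor 12000: modified quotas H 7.618, B 10.456, E 8.031, G 4.743, C 7.854, A 10.894, F 6.761.
Rounding down: H 7, B 10, E 8, G 4, C 7, A 10, F 6 (total 52).
C receives 7.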